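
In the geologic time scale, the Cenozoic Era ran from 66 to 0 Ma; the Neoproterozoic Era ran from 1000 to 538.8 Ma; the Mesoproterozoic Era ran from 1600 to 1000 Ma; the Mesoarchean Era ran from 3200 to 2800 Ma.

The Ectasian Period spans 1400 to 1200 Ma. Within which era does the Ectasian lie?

Mesoproterozoic

The Ectasian (1400–1200 Ma) lies entirely within 1600–1000 Ma, the Mesoproterozoic Era.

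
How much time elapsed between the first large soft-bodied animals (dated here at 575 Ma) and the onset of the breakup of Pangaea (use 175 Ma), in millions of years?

575 − 175 = 400 million years.

400 million years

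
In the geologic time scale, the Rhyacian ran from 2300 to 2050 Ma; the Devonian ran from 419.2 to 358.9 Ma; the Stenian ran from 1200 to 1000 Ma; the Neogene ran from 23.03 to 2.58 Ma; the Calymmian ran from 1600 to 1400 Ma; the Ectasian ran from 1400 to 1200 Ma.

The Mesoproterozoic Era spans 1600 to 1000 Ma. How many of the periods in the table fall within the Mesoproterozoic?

3

Periods inside 1600–1000 Ma: Calymmian, Ectasian, Stenian — 3 in total.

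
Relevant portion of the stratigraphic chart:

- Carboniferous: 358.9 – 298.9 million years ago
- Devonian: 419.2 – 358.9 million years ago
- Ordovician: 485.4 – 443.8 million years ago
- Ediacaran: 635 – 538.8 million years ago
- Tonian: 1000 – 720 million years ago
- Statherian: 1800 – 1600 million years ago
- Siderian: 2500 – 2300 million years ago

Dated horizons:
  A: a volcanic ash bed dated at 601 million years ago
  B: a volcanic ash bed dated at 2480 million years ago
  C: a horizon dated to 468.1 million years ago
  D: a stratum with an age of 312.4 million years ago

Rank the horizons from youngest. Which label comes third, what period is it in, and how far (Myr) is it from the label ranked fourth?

A, in the Ediacaran; 1879 million years to B

Smaller Ma means younger, so youngest first: D 312.4 < C 468.1 < A 601 < B 2480.
Counting 3 along gives A (601 Ma); the excerpt puts that inside the Ediacaran, 635–538.8 Ma.
Next in line is B (2480 Ma), and 2480 − 601 = 1879 Myr.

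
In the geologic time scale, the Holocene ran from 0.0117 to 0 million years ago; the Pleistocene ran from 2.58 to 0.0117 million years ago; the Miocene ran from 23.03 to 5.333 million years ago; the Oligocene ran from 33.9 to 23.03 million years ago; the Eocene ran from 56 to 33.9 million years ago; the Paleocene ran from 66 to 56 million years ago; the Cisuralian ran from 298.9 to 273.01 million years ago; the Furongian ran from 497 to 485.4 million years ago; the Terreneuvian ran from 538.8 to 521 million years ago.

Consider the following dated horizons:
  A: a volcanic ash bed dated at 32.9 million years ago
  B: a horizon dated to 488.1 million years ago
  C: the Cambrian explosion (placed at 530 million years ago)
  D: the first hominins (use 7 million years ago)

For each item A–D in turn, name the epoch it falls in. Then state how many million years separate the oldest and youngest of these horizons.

A — Oligocene; B — Furongian; C — Terreneuvian; D — Miocene; span 523 million years

Match each age against the start–end ranges in the excerpt: A = 32.9 Ma → Oligocene (33.9–23.03); B = 488.1 Ma → Furongian (497–485.4); C = 530 Ma → Terreneuvian (538.8–521); D = 7 Ma → Miocene (23.03–5.333).
The largest age is 530 Ma and the smallest is 7 Ma; their difference is 523 Myr.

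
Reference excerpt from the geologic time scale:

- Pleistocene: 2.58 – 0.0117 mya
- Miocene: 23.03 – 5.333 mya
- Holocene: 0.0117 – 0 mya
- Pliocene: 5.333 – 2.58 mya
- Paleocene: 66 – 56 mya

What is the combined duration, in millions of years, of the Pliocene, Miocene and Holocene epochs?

20.4617 million years

Each duration: Pliocene = 2.753; Miocene = 17.697; Holocene = 0.0117.
Sum: 2.753 + 17.697 + 0.0117 = 20.4617 Myr.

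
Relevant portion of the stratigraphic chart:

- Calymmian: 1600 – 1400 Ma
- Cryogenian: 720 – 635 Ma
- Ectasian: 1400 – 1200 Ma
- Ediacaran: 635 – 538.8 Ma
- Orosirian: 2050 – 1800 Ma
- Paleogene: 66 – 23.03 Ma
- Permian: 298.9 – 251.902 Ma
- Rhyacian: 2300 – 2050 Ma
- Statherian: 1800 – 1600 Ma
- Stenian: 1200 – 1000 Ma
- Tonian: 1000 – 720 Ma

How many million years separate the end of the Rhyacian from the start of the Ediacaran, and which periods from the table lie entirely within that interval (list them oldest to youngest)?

End of Rhyacian = 2050 Ma; start of Ediacaran = 635 Ma.
Gap = 2050 − 635 = 1415 Myr.
Periods wholly inside 2050–635 Ma: Orosirian (2050–1800), Statherian (1800–1600), Calymmian (1600–1400), Ectasian (1400–1200), Stenian (1200–1000), Tonian (1000–720), Cryogenian (720–635).

1415 million years; Orosirian, Statherian, Calymmian, Ectasian, Stenian, Tonian, Cryogenian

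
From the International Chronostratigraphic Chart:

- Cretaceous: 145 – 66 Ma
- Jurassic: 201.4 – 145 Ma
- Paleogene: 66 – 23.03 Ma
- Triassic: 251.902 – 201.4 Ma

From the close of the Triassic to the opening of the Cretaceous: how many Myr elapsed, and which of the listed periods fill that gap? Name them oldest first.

End of Triassic = 201.4 Ma; start of Cretaceous = 145 Ma.
Gap = 201.4 − 145 = 56.4 Myr.
Periods wholly inside 201.4–145 Ma: Jurassic (201.4–145).

56.4 million years; Jurassic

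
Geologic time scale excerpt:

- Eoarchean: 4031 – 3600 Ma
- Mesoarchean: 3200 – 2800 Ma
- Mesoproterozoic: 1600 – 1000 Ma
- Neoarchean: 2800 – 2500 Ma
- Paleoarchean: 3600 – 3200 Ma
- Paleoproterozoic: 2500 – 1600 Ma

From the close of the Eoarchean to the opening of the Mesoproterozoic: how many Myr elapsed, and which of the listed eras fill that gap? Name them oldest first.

End of Eoarchean = 3600 Ma; start of Mesoproterozoic = 1600 Ma.
Gap = 3600 − 1600 = 2000 Myr.
Eras wholly inside 3600–1600 Ma: Paleoarchean (3600–3200), Mesoarchean (3200–2800), Neoarchean (2800–2500), Paleoproterozoic (2500–1600).

2000 million years; Paleoarchean, Mesoarchean, Neoarchean, Paleoproterozoic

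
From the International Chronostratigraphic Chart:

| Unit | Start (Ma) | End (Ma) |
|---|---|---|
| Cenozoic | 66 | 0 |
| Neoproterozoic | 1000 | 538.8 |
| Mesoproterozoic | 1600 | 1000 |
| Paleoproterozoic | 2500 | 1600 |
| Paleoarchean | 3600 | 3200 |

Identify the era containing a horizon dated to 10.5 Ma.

10.5 Ma lies between 66 and 0 Ma, so it falls in the Cenozoic.

Cenozoic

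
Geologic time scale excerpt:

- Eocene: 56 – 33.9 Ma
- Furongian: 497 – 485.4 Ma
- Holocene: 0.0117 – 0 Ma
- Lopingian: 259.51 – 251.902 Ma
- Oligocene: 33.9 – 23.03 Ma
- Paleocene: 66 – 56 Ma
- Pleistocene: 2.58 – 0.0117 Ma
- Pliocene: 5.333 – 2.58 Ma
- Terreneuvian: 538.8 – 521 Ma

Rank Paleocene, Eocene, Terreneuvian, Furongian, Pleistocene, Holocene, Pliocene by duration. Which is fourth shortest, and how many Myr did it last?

Paleocene, 10 million years

Durations: Paleocene 10; Eocene 22.1; Terreneuvian 17.8; Furongian 11.6; Pleistocene 2.5683; Holocene 0.0117; Pliocene 2.753 Myr.
Sorted shortest-first: Holocene (0.0117), Pleistocene (2.5683), Pliocene (2.753), Paleocene (10), Furongian (11.6), Terreneuvian (17.8), Eocene (22.1).
The fourth shortest is Paleocene at 10 Myr.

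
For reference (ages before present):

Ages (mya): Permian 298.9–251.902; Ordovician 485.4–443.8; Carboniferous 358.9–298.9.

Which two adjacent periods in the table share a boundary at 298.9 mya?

Carboniferous and Permian

The Carboniferous ends at 298.9 mya and the Permian begins at 298.9 mya, so they share that boundary.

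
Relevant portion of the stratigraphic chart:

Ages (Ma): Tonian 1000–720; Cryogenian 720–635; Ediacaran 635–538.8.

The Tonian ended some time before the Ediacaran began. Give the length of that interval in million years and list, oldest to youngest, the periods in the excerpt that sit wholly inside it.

85 million years; Cryogenian

End of Tonian = 720 Ma; start of Ediacaran = 635 Ma.
Gap = 720 − 635 = 85 Myr.
Periods wholly inside 720–635 Ma: Cryogenian (720–635).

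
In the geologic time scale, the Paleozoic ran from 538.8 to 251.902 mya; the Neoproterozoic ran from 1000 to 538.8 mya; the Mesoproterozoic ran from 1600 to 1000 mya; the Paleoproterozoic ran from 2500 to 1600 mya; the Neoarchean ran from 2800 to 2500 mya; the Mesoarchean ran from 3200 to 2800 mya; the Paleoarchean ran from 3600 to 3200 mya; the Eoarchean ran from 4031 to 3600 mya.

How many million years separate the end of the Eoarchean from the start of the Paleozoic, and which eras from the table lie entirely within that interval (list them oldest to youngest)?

3061.2 million years; Paleoarchean, Mesoarchean, Neoarchean, Paleoproterozoic, Mesoproterozoic, Neoproterozoic

The Eoarchean closes at 3600 Ma and the Paleozoic opens at 538.8 Ma, so the interval is 3600 − 538.8 = 3061.2 Myr.
An era fits inside if it starts at or after 3600 Ma and ends at or before 538.8 Ma; oldest first that gives Paleoarchean, Mesoarchean, Neoarchean, Paleoproterozoic, Mesoproterozoic, Neoproterozoic.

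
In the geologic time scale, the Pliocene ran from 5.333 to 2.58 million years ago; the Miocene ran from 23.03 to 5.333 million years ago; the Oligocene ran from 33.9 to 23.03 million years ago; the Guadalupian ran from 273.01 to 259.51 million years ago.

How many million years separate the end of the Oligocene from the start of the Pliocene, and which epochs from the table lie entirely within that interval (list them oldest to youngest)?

End of Oligocene = 23.03 Ma; start of Pliocene = 5.333 Ma.
Gap = 23.03 − 5.333 = 17.697 Myr.
Epochs wholly inside 23.03–5.333 Ma: Miocene (23.03–5.333).

17.697 million years; Miocene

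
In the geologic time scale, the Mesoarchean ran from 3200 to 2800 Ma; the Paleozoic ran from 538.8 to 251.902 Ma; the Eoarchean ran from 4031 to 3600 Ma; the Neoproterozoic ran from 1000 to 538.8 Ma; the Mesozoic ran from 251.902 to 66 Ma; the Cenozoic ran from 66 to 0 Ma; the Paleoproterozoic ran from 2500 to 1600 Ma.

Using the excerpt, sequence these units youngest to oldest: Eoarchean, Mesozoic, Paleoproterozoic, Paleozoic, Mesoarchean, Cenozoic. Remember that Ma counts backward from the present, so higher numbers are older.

The oldest of these is Eoarchean (starts 4031 Ma) and the youngest is Cenozoic (ends 0 Ma).
In between, by decreasing start age: Mesoarchean (3200), Paleoproterozoic (2500), Paleozoic (538.8), Mesozoic (251.902).
Listing youngest first means reversing that sequence.

Cenozoic, Mesozoic, Paleozoic, Paleoproterozoic, Mesoarchean, Eoarchean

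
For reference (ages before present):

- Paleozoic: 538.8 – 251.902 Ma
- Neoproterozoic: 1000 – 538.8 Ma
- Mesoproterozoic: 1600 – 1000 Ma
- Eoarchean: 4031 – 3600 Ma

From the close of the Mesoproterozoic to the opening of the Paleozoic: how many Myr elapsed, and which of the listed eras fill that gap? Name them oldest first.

End of Mesoproterozoic = 1000 Ma; start of Paleozoic = 538.8 Ma.
Gap = 1000 − 538.8 = 461.2 Myr.
Eras wholly inside 1000–538.8 Ma: Neoproterozoic (1000–538.8).

461.2 million years; Neoproterozoic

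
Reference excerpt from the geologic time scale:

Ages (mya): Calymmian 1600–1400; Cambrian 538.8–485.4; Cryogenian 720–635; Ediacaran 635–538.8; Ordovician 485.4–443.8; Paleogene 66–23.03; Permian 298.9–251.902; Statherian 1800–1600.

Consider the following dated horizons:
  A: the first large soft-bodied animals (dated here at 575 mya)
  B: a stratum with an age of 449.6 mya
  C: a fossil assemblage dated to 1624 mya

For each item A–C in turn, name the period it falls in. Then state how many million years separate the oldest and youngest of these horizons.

A: 575 Ma lies in 635–538.8 Ma, so Ediacaran.
B: 449.6 Ma lies in 485.4–443.8 Ma, so Ordovician.
C: 1624 Ma lies in 1800–1600 Ma, so Statherian.
Oldest = 1624 Ma, youngest = 449.6 Ma → span 1174.4 Myr.

A — Ediacaran; B — Ordovician; C — Statherian; span 1174.4 million years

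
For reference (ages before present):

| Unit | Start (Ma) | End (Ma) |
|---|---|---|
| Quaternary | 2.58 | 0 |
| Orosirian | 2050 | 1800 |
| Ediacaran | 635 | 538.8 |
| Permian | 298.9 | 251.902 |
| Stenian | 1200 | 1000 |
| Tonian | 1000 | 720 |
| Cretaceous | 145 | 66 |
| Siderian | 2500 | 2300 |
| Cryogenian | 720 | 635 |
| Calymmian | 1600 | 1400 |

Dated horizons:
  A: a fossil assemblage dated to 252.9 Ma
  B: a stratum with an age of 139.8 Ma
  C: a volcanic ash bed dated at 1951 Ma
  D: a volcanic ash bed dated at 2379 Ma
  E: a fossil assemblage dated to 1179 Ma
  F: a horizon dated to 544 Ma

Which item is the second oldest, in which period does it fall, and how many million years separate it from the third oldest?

Sorted oldest-first by Ma: D (2379), C (1951), E (1179), F (544), A (252.9), B (139.8).
The second oldest is C at 1951 Ma, which lies in 2050–1800 Ma: the Orosirian.
The third oldest is E at 1179 Ma; separation = |1951 − 1179| = 772 Myr.

C, in the Orosirian; 772 million years to E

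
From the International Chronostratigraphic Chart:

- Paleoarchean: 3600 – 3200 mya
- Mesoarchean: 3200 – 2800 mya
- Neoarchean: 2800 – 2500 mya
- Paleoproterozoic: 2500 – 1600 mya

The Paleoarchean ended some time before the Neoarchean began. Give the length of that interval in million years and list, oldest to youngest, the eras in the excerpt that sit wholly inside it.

400 million years; Mesoarchean

The Paleoarchean closes at 3200 Ma and the Neoarchean opens at 2800 Ma, so the interval is 3200 − 2800 = 400 Myr.
An era fits inside if it starts at or after 3200 Ma and ends at or before 2800 Ma; oldest first that gives Mesoarchean.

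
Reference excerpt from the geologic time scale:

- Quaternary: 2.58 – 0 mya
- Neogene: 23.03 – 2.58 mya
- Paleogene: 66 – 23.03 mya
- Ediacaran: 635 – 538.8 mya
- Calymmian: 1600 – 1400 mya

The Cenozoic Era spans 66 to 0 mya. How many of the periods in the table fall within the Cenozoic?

Periods inside 66–0 Ma: Paleogene, Neogene, Quaternary — 3 in total.

3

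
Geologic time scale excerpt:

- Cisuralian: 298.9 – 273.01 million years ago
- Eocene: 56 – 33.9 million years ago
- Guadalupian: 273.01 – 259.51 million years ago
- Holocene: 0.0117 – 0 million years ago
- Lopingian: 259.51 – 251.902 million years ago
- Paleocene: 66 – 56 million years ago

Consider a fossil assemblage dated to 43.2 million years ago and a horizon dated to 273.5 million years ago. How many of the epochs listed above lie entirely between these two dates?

273.5 Ma sits inside the Cisuralian (298.9–273.01) and 43.2 Ma inside the Eocene (56–33.9); neither of those is wholly between the two dates.
The listed epochs lying completely between them are Guadalupian, Lopingian, Paleocene — 3 in all.

3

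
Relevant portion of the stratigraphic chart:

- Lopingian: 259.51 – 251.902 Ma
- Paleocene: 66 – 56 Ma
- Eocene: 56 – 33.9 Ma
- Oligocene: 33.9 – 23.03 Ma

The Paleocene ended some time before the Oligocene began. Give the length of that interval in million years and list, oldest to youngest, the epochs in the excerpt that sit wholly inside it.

The Paleocene closes at 56 Ma and the Oligocene opens at 33.9 Ma, so the interval is 56 − 33.9 = 22.1 Myr.
An epoch fits inside if it starts at or after 56 Ma and ends at or before 33.9 Ma; oldest first that gives Eocene.

22.1 million years; Eocene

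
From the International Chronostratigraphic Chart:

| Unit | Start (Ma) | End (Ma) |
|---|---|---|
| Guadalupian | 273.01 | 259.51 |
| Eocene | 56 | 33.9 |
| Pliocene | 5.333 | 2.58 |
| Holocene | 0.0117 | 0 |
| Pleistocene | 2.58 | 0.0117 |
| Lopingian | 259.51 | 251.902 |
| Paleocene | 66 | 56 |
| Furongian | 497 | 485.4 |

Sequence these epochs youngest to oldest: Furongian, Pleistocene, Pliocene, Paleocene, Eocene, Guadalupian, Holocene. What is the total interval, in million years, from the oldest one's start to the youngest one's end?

Holocene, Pleistocene, Pliocene, Eocene, Paleocene, Guadalupian, Furongian; total span 497 Myr

From the excerpt: Furongian 497–485.4; Pleistocene 2.58–0.0117; Pliocene 5.333–2.58; Paleocene 66–56; Eocene 56–33.9; Guadalupian 273.01–259.51; Holocene 0.0117–0 (Ma).
Larger Ma is earlier, so the oldest is Furongian and the youngest is Holocene; youngest to oldest: Holocene, Pleistocene, Pliocene, Eocene, Paleocene, Guadalupian, Furongian.
Oldest start 497 minus youngest end 0 gives 497 Myr overall.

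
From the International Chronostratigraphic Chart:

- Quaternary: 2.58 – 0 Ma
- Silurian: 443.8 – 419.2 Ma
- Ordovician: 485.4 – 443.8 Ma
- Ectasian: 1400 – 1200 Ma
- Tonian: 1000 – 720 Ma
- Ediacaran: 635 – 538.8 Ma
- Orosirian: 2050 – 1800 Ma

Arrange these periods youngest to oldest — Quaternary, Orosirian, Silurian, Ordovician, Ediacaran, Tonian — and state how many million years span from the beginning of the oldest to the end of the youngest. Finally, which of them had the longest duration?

From the excerpt: Quaternary 2.58–0; Orosirian 2050–1800; Silurian 443.8–419.2; Ordovician 485.4–443.8; Ediacaran 635–538.8; Tonian 1000–720 (Ma).
Larger Ma is earlier, so the oldest is Orosirian and the youngest is Quaternary; youngest to oldest: Quaternary, Silurian, Ordovician, Ediacaran, Tonian, Orosirian.
Oldest start 2050 minus youngest end 0 gives 2050 Myr overall.
Individual lengths (start − end): Quaternary 2.58; Orosirian 250; Silurian 24.6; Ediacaran 96.2; Tonian 280; Ordovician 41.6. The largest is Tonian at 280 Myr.

Quaternary, Silurian, Ordovician, Ediacaran, Tonian, Orosirian; total span 2050 Myr; longest is Tonian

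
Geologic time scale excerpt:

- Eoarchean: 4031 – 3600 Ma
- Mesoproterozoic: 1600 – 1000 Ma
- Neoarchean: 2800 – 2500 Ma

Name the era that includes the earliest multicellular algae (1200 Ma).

1200 Ma lies between 1600 and 1000 Ma, so it falls in the Mesoproterozoic.

Mesoproterozoic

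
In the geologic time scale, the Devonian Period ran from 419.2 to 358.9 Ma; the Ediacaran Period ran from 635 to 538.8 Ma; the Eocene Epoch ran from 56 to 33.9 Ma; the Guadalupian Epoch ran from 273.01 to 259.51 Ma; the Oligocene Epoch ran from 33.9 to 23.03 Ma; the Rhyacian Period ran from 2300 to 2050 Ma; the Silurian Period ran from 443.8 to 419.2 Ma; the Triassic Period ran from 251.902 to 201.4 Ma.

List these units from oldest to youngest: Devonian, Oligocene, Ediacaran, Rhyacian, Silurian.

Rhyacian, then Ediacaran, then Silurian, then Devonian, then Oligocene

The oldest of these is Rhyacian (starts 2300 Ma) and the youngest is Oligocene (ends 23.03 Ma).
In between, by decreasing start age: Ediacaran (635), Silurian (443.8), Devonian (419.2).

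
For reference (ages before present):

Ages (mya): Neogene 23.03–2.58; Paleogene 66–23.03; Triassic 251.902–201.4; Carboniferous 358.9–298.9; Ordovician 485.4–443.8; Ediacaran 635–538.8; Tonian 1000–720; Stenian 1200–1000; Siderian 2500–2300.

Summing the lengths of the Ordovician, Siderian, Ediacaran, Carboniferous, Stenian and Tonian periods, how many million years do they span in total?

877.8 million years

Duration is start − end for each: (485.4 − 443.8) + (2500 − 2300) + (635 − 538.8) + (358.9 − 298.9) + (1200 − 1000) + (1000 − 720).
That is 41.6 + 200 + 96.2 + 60 + 200 + 280, which totals 877.8 million years.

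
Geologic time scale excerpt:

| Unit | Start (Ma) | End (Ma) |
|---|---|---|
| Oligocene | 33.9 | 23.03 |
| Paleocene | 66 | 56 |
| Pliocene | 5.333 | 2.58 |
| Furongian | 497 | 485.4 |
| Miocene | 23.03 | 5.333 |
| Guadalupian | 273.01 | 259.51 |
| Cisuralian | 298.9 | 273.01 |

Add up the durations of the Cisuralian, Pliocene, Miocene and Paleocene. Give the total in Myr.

56.34 million years

Each duration: Cisuralian = 25.89; Pliocene = 2.753; Miocene = 17.697; Paleocene = 10.
Sum: 25.89 + 2.753 + 17.697 + 10 = 56.34 Myr.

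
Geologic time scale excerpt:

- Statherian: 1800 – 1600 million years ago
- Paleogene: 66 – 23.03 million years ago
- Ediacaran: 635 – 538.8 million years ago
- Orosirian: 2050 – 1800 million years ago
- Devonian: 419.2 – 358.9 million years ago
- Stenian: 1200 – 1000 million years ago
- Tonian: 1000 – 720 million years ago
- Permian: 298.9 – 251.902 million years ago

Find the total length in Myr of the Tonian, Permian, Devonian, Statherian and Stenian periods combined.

787.298 million years

Duration is start − end for each: (1000 − 720) + (298.9 − 251.902) + (419.2 − 358.9) + (1800 − 1600) + (1200 − 1000).
That is 280 + 46.998 + 60.3 + 200 + 200, which totals 787.298 million years.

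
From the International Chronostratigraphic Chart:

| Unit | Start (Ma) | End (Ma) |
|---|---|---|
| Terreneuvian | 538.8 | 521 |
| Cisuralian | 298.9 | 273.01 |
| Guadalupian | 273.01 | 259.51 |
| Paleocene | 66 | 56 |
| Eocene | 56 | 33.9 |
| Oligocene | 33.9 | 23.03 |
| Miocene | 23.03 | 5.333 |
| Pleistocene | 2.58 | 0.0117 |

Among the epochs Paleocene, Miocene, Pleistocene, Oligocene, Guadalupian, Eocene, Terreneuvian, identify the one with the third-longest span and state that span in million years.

Start − end for each: Paleocene 66 − 56 = 10; Miocene 23.03 − 5.333 = 17.697; Pleistocene 2.58 − 0.0117 = 2.5683; Oligocene 33.9 − 23.03 = 10.87; Guadalupian 273.01 − 259.51 = 13.5; Eocene 56 − 33.9 = 22.1; Terreneuvian 538.8 − 521 = 17.8.
Ranking these from longest: Eocene > Terreneuvian > Miocene > Guadalupian > Oligocene > Paleocene > Pleistocene.
Position 3 in that ranking is Miocene, which lasted 17.697 Myr.

Miocene, 17.697 million years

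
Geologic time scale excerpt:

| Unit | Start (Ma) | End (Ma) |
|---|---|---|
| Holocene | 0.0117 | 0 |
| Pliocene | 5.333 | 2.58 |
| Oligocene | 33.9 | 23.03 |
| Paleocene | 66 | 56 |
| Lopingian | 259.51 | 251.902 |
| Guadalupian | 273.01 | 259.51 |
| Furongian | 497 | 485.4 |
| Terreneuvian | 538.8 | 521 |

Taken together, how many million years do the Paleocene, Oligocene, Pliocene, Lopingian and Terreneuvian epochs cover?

49.031 million years

Duration is start − end for each: (66 − 56) + (33.9 − 23.03) + (5.333 − 2.58) + (259.51 − 251.902) + (538.8 − 521).
That is 10 + 10.87 + 2.753 + 7.608 + 17.8, which totals 49.031 million years.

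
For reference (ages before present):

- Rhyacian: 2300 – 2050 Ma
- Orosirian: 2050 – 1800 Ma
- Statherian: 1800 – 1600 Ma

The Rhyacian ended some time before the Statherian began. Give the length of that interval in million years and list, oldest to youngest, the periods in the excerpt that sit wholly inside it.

The Rhyacian closes at 2050 Ma and the Statherian opens at 1800 Ma, so the interval is 2050 − 1800 = 250 Myr.
A period fits inside if it starts at or after 2050 Ma and ends at or before 1800 Ma; oldest first that gives Orosirian.

250 million years; Orosirian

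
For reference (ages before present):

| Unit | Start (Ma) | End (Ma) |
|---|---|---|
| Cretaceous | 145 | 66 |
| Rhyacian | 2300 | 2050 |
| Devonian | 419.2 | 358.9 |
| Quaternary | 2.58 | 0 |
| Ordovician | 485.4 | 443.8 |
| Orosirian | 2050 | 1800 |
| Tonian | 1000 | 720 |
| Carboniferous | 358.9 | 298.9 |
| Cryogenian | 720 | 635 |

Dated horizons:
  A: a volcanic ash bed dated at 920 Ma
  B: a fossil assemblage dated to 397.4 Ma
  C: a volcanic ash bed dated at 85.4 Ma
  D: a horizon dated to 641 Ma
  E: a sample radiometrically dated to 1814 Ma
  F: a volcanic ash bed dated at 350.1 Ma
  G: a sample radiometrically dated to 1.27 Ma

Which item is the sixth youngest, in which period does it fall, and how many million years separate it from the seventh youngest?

A, in the Tonian; 894 million years to E

Sorted youngest-first by Ma: G (1.27), C (85.4), F (350.1), B (397.4), D (641), A (920), E (1814).
The sixth youngest is A at 920 Ma, which lies in 1000–720 Ma: the Tonian.
The seventh youngest is E at 1814 Ma; separation = |920 − 1814| = 894 Myr.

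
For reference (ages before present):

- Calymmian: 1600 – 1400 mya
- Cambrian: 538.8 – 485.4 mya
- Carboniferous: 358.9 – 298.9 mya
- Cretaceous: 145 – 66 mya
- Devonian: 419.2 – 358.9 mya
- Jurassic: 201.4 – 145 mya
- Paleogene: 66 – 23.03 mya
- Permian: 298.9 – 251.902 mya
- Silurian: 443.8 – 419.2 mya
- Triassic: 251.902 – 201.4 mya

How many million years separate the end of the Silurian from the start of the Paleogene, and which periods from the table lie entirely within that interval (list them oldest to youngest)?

End of Silurian = 419.2 Ma; start of Paleogene = 66 Ma.
Gap = 419.2 − 66 = 353.2 Myr.
Periods wholly inside 419.2–66 Ma: Devonian (419.2–358.9), Carboniferous (358.9–298.9), Permian (298.9–251.902), Triassic (251.902–201.4), Jurassic (201.4–145), Cretaceous (145–66).

353.2 million years; Devonian, Carboniferous, Permian, Triassic, Jurassic, Cretaceous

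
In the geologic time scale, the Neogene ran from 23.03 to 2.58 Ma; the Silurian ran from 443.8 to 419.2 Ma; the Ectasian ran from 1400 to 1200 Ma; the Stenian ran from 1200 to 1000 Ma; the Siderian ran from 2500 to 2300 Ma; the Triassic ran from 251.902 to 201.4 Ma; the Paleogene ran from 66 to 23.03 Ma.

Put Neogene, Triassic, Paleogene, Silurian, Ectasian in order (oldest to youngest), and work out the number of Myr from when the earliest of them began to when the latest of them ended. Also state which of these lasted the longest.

Start ages (Ma): Ectasian 1400, Silurian 443.8, Triassic 251.902, Paleogene 66, Neogene 23.03.
Ordered oldest to youngest: Ectasian, Silurian, Triassic, Paleogene, Neogene.
Span = 1400 − 2.58 = 1397.42 Myr.
Durations: Ectasian 200, Silurian 24.6, Triassic 50.502, Paleogene 42.97, Neogene 20.45 → longest is Ectasian (200 Myr).

Ectasian, Silurian, Triassic, Paleogene, Neogene; total span 1397.42 Myr; longest is Ectasian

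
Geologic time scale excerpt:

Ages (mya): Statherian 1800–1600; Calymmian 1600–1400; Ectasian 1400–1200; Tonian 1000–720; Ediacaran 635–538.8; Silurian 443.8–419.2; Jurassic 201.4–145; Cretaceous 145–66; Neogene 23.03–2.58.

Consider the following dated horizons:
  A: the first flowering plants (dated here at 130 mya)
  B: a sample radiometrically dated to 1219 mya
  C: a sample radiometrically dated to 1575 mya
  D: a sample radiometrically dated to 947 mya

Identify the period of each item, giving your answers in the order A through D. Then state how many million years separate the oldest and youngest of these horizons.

Match each age against the start–end ranges in the excerpt: A = 130 Ma → Cretaceous (145–66); B = 1219 Ma → Ectasian (1400–1200); C = 1575 Ma → Calymmian (1600–1400); D = 947 Ma → Tonian (1000–720).
The largest age is 1575 Ma and the smallest is 130 Ma; their difference is 1445 Myr.

A — Cretaceous; B — Ectasian; C — Calymmian; D — Tonian; span 1445 million years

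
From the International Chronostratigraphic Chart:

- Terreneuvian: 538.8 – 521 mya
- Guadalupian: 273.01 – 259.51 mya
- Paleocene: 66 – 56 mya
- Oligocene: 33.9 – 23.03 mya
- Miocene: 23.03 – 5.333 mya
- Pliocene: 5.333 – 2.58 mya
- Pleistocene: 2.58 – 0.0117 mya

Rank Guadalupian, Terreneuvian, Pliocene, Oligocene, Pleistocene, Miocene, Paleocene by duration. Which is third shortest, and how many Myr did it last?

Durations: Guadalupian 13.5; Terreneuvian 17.8; Pliocene 2.753; Oligocene 10.87; Pleistocene 2.5683; Miocene 17.697; Paleocene 10 Myr.
Sorted shortest-first: Pleistocene (2.5683), Pliocene (2.753), Paleocene (10), Oligocene (10.87), Guadalupian (13.5), Miocene (17.697), Terreneuvian (17.8).
The third shortest is Paleocene at 10 Myr.

Paleocene, 10 million years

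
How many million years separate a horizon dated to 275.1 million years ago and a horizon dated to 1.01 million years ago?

274.09 million years

275.1 − 1.01 = 274.09 million years.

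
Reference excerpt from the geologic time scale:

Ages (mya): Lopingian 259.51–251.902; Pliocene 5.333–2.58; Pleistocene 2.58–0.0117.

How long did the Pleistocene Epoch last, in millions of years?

2.5683 million years

2.58 − 0.0117 = 2.5683 million years.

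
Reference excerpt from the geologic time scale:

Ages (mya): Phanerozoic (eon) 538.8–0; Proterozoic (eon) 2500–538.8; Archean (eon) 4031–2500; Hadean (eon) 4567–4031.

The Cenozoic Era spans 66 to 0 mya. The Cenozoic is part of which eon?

Phanerozoic

The Cenozoic (66–0 Ma) lies entirely within 538.8–0 Ma, the Phanerozoic Eon.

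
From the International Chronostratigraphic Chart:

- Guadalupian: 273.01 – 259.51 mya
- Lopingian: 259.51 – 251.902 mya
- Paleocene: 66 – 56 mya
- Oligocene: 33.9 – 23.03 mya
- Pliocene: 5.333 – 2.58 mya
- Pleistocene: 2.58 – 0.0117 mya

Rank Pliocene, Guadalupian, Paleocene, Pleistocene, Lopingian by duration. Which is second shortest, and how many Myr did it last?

Durations: Pliocene 2.753; Guadalupian 13.5; Paleocene 10; Pleistocene 2.5683; Lopingian 7.608 Myr.
Sorted shortest-first: Pleistocene (2.5683), Pliocene (2.753), Lopingian (7.608), Paleocene (10), Guadalupian (13.5).
The second shortest is Pliocene at 2.753 Myr.

Pliocene, 2.753 million years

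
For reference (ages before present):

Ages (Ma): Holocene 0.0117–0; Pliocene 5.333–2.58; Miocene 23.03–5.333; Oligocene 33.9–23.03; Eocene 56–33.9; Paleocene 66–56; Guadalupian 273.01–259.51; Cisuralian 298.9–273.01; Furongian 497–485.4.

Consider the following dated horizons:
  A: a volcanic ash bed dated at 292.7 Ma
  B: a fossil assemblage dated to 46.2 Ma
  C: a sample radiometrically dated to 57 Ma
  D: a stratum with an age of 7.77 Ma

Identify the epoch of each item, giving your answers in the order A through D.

A — Cisuralian; B — Eocene; C — Paleocene; D — Miocene

Match each age against the start–end ranges in the excerpt: A = 292.7 Ma → Cisuralian (298.9–273.01); B = 46.2 Ma → Eocene (56–33.9); C = 57 Ma → Paleocene (66–56); D = 7.77 Ma → Miocene (23.03–5.333).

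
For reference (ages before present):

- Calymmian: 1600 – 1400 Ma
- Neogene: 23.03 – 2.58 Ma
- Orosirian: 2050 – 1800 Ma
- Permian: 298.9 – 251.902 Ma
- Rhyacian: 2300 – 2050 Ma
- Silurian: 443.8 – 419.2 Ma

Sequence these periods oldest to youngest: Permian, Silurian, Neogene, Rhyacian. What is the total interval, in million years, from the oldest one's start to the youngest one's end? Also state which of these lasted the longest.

Rhyacian, Silurian, Permian, Neogene; total span 2297.42 Myr; longest is Rhyacian

From the excerpt: Permian 298.9–251.902; Silurian 443.8–419.2; Neogene 23.03–2.58; Rhyacian 2300–2050 (Ma).
Larger Ma is earlier, so the oldest is Rhyacian and the youngest is Neogene; oldest to youngest: Rhyacian, Silurian, Permian, Neogene.
Oldest start 2300 minus youngest end 2.58 gives 2297.42 Myr overall.
Individual lengths (start − end): Neogene 20.45; Permian 46.998; Rhyacian 250; Silurian 24.6. The largest is Rhyacian at 250 Myr.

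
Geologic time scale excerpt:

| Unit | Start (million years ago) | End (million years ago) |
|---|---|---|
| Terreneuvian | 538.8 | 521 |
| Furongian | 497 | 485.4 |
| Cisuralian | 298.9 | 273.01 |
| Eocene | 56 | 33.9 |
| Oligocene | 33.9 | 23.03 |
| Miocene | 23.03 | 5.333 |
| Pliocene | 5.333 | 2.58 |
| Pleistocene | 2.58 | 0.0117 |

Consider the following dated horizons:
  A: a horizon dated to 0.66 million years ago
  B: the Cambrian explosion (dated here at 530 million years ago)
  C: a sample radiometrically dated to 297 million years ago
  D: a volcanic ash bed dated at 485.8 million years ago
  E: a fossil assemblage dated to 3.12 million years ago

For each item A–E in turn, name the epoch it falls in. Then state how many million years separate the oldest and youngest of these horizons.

A — Pleistocene; B — Terreneuvian; C — Cisuralian; D — Furongian; E — Pliocene; span 529.34 million years

Match each age against the start–end ranges in the excerpt: A = 0.66 Ma → Pleistocene (2.58–0.0117); B = 530 Ma → Terreneuvian (538.8–521); C = 297 Ma → Cisuralian (298.9–273.01); D = 485.8 Ma → Furongian (497–485.4); E = 3.12 Ma → Pliocene (5.333–2.58).
The largest age is 530 Ma and the smallest is 0.66 Ma; their difference is 529.34 Myr.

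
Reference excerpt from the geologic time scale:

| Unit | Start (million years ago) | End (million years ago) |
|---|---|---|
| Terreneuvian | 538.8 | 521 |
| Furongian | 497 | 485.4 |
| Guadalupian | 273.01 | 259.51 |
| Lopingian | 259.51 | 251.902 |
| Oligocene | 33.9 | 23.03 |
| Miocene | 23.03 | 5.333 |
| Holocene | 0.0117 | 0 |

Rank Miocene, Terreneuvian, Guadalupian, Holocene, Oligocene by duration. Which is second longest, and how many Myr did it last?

Durations: Miocene 17.697; Terreneuvian 17.8; Guadalupian 13.5; Holocene 0.0117; Oligocene 10.87 Myr.
Sorted longest-first: Terreneuvian (17.8), Miocene (17.697), Guadalupian (13.5), Oligocene (10.87), Holocene (0.0117).
The second longest is Miocene at 17.697 Myr.

Miocene, 17.697 million years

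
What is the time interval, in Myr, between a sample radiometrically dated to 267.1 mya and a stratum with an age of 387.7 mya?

120.6 million years

387.7 − 267.1 = 120.6 million years.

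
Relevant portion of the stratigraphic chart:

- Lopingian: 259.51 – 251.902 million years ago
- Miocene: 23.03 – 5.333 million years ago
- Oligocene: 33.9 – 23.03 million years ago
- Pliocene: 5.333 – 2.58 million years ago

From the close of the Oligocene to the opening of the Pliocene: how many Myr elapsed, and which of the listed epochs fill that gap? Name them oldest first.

End of Oligocene = 23.03 Ma; start of Pliocene = 5.333 Ma.
Gap = 23.03 − 5.333 = 17.697 Myr.
Epochs wholly inside 23.03–5.333 Ma: Miocene (23.03–5.333).

17.697 million years; Miocene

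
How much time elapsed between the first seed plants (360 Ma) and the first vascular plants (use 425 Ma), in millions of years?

425 − 360 = 65 million years.

65 million years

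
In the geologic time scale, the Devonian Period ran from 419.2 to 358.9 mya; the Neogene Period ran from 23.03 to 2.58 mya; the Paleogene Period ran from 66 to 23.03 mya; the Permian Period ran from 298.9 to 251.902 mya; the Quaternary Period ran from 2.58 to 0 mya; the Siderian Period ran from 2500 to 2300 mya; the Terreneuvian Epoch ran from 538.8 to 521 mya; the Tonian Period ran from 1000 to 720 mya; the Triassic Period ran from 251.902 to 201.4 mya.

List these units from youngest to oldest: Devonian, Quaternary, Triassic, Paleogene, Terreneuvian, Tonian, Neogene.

Read off each span (Ma): Devonian 419.2–358.9; Quaternary 2.58–0; Triassic 251.902–201.4; Paleogene 66–23.03; Terreneuvian 538.8–521; Tonian 1000–720; Neogene 23.03–2.58.
Larger Ma is older, so oldest→youngest is Tonian, Terreneuvian, Devonian, Triassic, Paleogene, Neogene, Quaternary; reverse it for youngest→oldest.

Quaternary, then Neogene, then Paleogene, then Triassic, then Devonian, then Terreneuvian, then Tonian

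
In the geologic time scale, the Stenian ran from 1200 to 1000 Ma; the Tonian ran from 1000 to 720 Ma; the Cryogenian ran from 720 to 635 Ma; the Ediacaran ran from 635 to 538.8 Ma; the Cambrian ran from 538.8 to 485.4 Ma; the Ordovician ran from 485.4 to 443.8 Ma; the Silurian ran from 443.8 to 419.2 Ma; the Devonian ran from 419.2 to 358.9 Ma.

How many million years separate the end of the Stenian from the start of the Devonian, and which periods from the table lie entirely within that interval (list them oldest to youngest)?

580.8 million years; Tonian, Cryogenian, Ediacaran, Cambrian, Ordovician, Silurian

The Stenian closes at 1000 Ma and the Devonian opens at 419.2 Ma, so the interval is 1000 − 419.2 = 580.8 Myr.
A period fits inside if it starts at or after 1000 Ma and ends at or before 419.2 Ma; oldest first that gives Tonian, Cryogenian, Ediacaran, Cambrian, Ordovician, Silurian.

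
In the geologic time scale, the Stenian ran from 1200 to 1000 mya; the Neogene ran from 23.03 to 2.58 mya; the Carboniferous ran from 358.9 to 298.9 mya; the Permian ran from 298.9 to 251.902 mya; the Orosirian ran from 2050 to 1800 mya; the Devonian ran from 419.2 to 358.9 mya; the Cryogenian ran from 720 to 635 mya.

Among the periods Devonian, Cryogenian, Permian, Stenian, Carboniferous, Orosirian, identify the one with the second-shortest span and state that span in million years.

Durations: Devonian 60.3; Cryogenian 85; Permian 46.998; Stenian 200; Carboniferous 60; Orosirian 250 Myr.
Sorted shortest-first: Permian (46.998), Carboniferous (60), Devonian (60.3), Cryogenian (85), Stenian (200), Orosirian (250).
The second shortest is Carboniferous at 60 Myr.

Carboniferous, 60 million years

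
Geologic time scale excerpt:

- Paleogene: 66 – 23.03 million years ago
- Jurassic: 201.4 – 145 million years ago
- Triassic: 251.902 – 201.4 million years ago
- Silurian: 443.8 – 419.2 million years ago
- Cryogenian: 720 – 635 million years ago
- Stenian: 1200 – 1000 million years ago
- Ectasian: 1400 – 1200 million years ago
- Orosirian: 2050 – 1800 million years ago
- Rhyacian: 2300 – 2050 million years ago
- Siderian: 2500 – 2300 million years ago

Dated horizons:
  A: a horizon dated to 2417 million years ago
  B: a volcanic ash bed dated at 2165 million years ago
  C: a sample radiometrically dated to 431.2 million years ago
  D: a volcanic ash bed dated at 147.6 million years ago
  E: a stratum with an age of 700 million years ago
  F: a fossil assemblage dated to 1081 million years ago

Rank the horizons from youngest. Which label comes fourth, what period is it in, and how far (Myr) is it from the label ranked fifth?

F, in the Stenian; 1084 million years to B

Sorted youngest-first by Ma: D (147.6), C (431.2), E (700), F (1081), B (2165), A (2417).
The fourth youngest is F at 1081 Ma, which lies in 1200–1000 Ma: the Stenian.
The fifth youngest is B at 2165 Ma; separation = |1081 − 2165| = 1084 Myr.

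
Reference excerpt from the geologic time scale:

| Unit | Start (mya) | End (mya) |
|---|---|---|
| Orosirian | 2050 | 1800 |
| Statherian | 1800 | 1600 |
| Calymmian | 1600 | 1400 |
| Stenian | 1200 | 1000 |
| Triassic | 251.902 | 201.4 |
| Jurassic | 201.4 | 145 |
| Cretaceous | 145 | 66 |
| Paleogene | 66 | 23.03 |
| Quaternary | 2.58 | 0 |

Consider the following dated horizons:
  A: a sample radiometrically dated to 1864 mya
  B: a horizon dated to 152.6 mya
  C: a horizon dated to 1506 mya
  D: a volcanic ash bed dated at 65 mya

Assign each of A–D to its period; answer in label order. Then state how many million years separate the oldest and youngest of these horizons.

Match each age against the start–end ranges in the excerpt: A = 1864 Ma → Orosirian (2050–1800); B = 152.6 Ma → Jurassic (201.4–145); C = 1506 Ma → Calymmian (1600–1400); D = 65 Ma → Paleogene (66–23.03).
The largest age is 1864 Ma and the smallest is 65 Ma; their difference is 1799 Myr.

A — Orosirian; B — Jurassic; C — Calymmian; D — Paleogene; span 1799 million years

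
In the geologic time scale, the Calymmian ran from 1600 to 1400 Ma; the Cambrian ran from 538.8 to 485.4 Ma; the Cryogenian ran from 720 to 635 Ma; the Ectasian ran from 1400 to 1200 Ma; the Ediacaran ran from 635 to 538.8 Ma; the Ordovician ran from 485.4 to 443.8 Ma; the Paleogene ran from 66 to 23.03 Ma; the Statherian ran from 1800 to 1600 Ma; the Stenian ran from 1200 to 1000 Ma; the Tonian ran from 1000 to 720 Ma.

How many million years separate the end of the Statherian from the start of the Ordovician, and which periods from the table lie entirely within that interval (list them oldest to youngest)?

1114.6 million years; Calymmian, Ectasian, Stenian, Tonian, Cryogenian, Ediacaran, Cambrian

End of Statherian = 1600 Ma; start of Ordovician = 485.4 Ma.
Gap = 1600 − 485.4 = 1114.6 Myr.
Periods wholly inside 1600–485.4 Ma: Calymmian (1600–1400), Ectasian (1400–1200), Stenian (1200–1000), Tonian (1000–720), Cryogenian (720–635), Ediacaran (635–538.8), Cambrian (538.8–485.4).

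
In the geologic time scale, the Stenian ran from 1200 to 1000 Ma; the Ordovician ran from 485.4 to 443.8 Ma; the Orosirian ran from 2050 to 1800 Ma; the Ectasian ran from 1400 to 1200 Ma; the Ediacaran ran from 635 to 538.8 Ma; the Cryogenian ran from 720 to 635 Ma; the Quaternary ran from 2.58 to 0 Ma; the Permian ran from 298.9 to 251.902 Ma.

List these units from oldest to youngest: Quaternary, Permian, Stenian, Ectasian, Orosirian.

Orosirian, Ectasian, Stenian, Permian, Quaternary

The oldest of these is Orosirian (starts 2050 Ma) and the youngest is Quaternary (ends 0 Ma).
In between, by decreasing start age: Ectasian (1400), Stenian (1200), Permian (298.9).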